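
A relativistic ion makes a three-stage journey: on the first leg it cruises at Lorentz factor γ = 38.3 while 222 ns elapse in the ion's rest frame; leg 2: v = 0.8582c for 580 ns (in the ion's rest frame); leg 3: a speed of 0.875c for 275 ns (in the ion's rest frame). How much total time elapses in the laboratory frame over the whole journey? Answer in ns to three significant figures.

Leg 1: γ = 38.3; Δt_1 = 38.30 × 222 = 8503 ns.
Leg 2: γ = 1/√(1 − 0.8582²) = 1/√0.2635 = 1.948; Δt_2 = 1.948 × 580 = 1130 ns.
Leg 3: γ = 1/√(1 − 0.875²) = 1/√0.2344 = 2.066; Δt_3 = 2.066 × 275 = 568.0 ns.
Total: 8503 + 1130 + 568.0 ns.

Δt = 1.02×10⁴ ns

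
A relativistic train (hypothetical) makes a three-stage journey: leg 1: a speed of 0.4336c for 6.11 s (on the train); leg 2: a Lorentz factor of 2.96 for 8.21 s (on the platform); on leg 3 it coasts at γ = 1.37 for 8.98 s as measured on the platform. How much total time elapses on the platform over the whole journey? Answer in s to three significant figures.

Leg 1: γ = 1/√(1 − 0.4336²) = 1/√0.8120 = 1.110; Δt_1 = 1.110 × 6.11 = 6.781 s.
Leg 2: 8.21 s is already measured on the platform.
Leg 3: 8.98 s is already measured on the platform.
Total: 6.781 + 8.210 + 8.980 s.

Δt = 24.0 s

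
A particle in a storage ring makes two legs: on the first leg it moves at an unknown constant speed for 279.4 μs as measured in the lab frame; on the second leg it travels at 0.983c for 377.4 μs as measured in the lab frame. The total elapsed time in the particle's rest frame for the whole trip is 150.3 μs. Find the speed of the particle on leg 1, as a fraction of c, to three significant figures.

Leg 1: speed unknown; τ_1 = 279.4/γ_1.
Leg 2: γ = 1/√(1 − 0.983²) = 1/√0.03371 = 5.446; τ_2 = 377.4/5.446 = 69.29 μs.
Total proper time: τ_1 + 69.29 = 150.3, so τ_1 = 150.3 − 69.29 = 81.01 μs.
γ_1 = 279.4/81.01 = 3.449; β = √(1 − 1/γ²) = √0.9159.

β = 0.957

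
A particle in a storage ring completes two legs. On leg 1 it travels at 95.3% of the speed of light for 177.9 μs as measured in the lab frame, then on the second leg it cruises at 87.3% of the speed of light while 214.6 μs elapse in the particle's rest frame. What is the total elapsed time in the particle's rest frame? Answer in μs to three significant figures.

τ = 268 μs

Leg 1: β = 0.953; γ = 1/√(1 − 0.953²) = 1/√0.09179 = 3.301; τ_1 = 177.9/3.301 = 53.90 μs.
Leg 2: 214.6 μs is already measured in the particle's rest frame.
Total: 53.90 + 214.6 μs.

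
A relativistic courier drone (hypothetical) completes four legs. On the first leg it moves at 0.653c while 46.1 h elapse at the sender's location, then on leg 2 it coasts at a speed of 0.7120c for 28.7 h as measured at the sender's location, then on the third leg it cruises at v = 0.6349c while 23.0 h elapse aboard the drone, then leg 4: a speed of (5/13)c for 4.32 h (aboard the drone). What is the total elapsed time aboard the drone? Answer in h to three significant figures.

τ = 82.4 h

Leg 1: γ = 1/√(1 − 0.653²) = 1/√0.5736 = 1.320; τ_1 = 46.1/1.320 = 34.91 h.
Leg 2: γ = 1/√(1 − 0.7120²) = 1/√0.4931 = 1.424; τ_2 = 28.7/1.424 = 20.15 h.
Leg 3: 23.0 h is already measured aboard the drone.
Leg 4: 4.32 h is already measured aboard the drone.
Total: 34.91 + 20.15 + 23.00 + 4.320 h.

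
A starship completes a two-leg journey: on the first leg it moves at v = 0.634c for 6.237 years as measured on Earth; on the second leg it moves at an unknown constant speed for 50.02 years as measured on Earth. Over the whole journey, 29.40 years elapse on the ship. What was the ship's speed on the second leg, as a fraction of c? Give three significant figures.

β = 0.871

Leg 1: γ = 1/√(1 − 0.634²) = 1/√0.5980 = 1.293; τ_1 = 6.237/1.293 = 4.823 years.
Leg 2: speed unknown; τ_2 = 50.02/γ_2.
Total proper time: 4.823 + τ_2 = 29.40, so τ_2 = 29.40 − 4.823 = 24.58 years.
γ_2 = 50.02/24.58 = 2.035; β = √(1 − 1/γ²) = √0.7586.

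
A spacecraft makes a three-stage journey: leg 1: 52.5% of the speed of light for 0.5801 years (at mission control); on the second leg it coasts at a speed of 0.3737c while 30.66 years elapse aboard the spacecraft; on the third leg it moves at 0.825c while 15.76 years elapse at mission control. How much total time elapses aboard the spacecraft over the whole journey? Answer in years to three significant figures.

τ = 40.1 years

Leg 1: β = 0.525; γ = 1/√(1 − 0.525²) = 1/√0.7244 = 1.175; τ_1 = 0.5801/1.175 = 0.4937 years.
Leg 2: 30.66 years is already measured aboard the spacecraft.
Leg 3: γ = 1/√(1 − 0.825²) = 1/√0.3194 = 1.769; τ_3 = 15.76/1.769 = 8.906 years.
Total: 0.4937 + 30.66 + 8.906 years.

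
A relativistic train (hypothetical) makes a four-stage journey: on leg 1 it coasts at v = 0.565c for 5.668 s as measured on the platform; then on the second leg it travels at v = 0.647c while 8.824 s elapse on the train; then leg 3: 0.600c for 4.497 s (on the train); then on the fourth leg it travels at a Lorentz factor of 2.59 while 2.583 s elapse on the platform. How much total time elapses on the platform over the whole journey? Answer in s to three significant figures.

Leg 1: 5.668 s is already measured on the platform.
Leg 2: γ = 1/√(1 − 0.647²) = 1/√0.5814 = 1.311; Δt_2 = 1.311 × 8.824 = 11.57 s.
Leg 3: γ = 1/√(1 − 0.600²) = 5/4 = 1.250; Δt_3 = 1.250 × 4.497 = 5.621 s.
Leg 4: 2.583 s is already measured on the platform.
Total: 5.668 + 11.57 + 5.621 + 2.583 s.

Δt = 25.4 s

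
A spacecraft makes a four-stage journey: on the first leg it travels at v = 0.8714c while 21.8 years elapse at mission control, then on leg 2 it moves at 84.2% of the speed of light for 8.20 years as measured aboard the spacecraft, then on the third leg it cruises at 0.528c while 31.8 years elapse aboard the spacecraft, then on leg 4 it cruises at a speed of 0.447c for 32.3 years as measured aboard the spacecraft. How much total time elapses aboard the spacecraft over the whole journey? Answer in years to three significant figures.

τ = 83.0 years

Leg 1: γ = 1/√(1 − 0.8714²) = 1/√0.2407 = 2.038; τ_1 = 21.8/2.038 = 10.69 years.
Leg 2: 8.20 years is already measured aboard the spacecraft.
Leg 3: 31.8 years is already measured aboard the spacecraft.
Leg 4: 32.3 years is already measured aboard the spacecraft.
Total: 10.69 + 8.200 + 31.80 + 32.30 years.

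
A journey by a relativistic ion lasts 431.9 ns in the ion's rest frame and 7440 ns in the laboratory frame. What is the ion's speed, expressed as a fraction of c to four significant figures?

The proper time is measured in the ion's rest frame (both events occur at the ion's location); Δt is measured in the laboratory frame. γ = Δt/τ = 7440/431.9 = 17.23.
β = √(1 − 1/γ²) = √(1 − 0.003370) = √0.9966

β = 0.9983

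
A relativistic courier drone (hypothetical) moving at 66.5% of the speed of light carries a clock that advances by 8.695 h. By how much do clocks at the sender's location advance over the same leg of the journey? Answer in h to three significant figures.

β = 0.665; γ = 1/√(1 − 0.665²) = 1/√0.5578 = 1.339
The interval measured aboard the drone is the proper time (both events occur at the same place in that frame); the lab-frame interval is Δt = γτ = 1.339 × 8.695 h.

Δt = 11.6 h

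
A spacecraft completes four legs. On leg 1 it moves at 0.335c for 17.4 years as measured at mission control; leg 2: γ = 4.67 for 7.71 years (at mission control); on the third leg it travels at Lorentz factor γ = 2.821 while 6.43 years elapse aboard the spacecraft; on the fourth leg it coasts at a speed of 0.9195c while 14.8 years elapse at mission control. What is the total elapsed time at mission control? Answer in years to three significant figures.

Δt = 58.0 years

Leg 1: 17.4 years is already measured at mission control.
Leg 2: 7.71 years is already measured at mission control.
Leg 3: γ = 2.821; Δt_3 = 2.821 × 6.43 = 18.14 years.
Leg 4: 14.8 years is already measured at mission control.
Total: 17.40 + 7.710 + 18.14 + 14.80 years.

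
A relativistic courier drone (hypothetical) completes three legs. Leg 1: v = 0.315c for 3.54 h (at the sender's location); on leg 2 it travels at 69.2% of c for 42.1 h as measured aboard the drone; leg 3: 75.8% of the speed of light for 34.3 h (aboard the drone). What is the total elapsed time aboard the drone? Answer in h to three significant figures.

τ = 79.8 h

Leg 1: γ = 1/√(1 − 0.315²) = 1/√0.9008 = 1.054; τ_1 = 3.54/1.054 = 3.360 h.
Leg 2: 42.1 h is already measured aboard the drone.
Leg 3: 34.3 h is already measured aboard the drone.
Total: 3.360 + 42.10 + 34.30 h.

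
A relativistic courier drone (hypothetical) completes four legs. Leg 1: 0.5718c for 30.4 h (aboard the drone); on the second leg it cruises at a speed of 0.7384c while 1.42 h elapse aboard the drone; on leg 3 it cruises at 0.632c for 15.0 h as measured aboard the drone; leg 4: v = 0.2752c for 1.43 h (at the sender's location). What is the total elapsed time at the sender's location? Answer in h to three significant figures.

Leg 1: γ = 1/√(1 − 0.5718²) = 1/√0.6730 = 1.219; Δt_1 = 1.219 × 30.4 = 37.06 h.
Leg 2: γ = 1/√(1 − 0.7384²) = 1/√0.4548 = 1.483; Δt_2 = 1.483 × 1.42 = 2.106 h.
Leg 3: γ = 1/√(1 − 0.632²) = 1/√0.6006 = 1.290; Δt_3 = 1.290 × 15.0 = 19.36 h.
Leg 4: 1.43 h is already measured at the sender's location.
Total: 37.06 + 2.106 + 19.36 + 1.430 h.

Δt = 59.9 h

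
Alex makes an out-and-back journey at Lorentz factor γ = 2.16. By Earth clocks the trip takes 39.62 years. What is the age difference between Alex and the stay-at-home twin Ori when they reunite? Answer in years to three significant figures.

γ = 2.16
Alex's elapsed proper time: τ = 39.62/2.160 = 18.34 years.
Age gap = Δt − τ = 39.62 − 18.34 years.

Δt − τ = 21.3 years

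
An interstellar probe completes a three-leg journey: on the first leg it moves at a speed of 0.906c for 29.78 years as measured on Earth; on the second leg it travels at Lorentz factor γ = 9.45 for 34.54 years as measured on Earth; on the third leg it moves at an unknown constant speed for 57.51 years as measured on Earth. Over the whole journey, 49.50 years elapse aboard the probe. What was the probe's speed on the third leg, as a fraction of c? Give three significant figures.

Leg 1: γ = 1/√(1 − 0.906²) = 1/√0.1792 = 2.363; τ_1 = 29.78/2.363 = 12.61 years.
Leg 2: γ = 9.45; τ_2 = 34.54/9.450 = 3.655 years.
Leg 3: speed unknown; τ_3 = 57.51/γ_3.
Total proper time: 12.61 + 3.655 + τ_3 = 49.50, so τ_3 = 49.50 − 16.26 = 33.24 years.
γ_3 = 57.51/33.24 = 1.730; β = √(1 − 1/γ²) = √0.6659.

β = 0.816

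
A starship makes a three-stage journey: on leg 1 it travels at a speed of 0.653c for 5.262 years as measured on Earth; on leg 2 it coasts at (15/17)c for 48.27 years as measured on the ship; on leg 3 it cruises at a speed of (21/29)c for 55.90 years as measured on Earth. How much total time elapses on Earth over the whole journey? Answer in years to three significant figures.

Δt = 164 years

Leg 1: 5.262 years is already measured on Earth.
Leg 2: γ = 1/√(1 − (15/17)²) = 17/8 = 2.125; Δt_2 = 2.125 × 48.27 = 102.6 years.
Leg 3: 55.90 years is already measured on Earth.
Total: 5.262 + 102.6 + 55.90 years.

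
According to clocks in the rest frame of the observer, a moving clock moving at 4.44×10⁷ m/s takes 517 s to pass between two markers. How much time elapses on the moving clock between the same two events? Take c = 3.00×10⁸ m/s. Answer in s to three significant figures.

β = 4.44×10⁷/3.00×10⁸ = 0.1480; γ = 1/√(1 − 0.1480²) = 1.011
The interval measured in the rest frame of the observer is the dilated one; the clock on the moving clock measures the proper time τ = Δt/γ = 517/1.011 s.

τ = 511 s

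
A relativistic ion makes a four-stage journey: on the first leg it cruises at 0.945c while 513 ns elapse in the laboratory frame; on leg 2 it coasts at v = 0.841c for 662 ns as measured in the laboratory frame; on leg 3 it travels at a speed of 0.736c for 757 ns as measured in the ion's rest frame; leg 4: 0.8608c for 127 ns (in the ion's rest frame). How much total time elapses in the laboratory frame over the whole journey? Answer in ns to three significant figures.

Δt = 2540 ns

Leg 1: 513 ns is already measured in the laboratory frame.
Leg 2: 662 ns is already measured in the laboratory frame.
Leg 3: γ = 1/√(1 − 0.736²) = 1/√0.4583 = 1.477; Δt_3 = 1.477 × 757 = 1118 ns.
Leg 4: γ = 1/√(1 − 0.8608²) = 1/√0.2590 = 1.965; Δt_4 = 1.965 × 127 = 249.5 ns.
Total: 513.0 + 662.0 + 1118 + 249.5 ns.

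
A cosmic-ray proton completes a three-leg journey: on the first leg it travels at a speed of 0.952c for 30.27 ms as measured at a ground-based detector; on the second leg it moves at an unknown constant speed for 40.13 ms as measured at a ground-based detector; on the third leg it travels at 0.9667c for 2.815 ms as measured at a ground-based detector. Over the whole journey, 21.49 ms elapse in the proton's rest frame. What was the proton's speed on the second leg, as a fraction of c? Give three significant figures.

Leg 1: γ = 1/√(1 − 0.952²) = 1/√0.09370 = 3.267; τ_1 = 30.27/3.267 = 9.266 ms.
Leg 2: speed unknown; τ_2 = 40.13/γ_2.
Leg 3: γ = 1/√(1 − 0.9667²) = 1/√0.06549 = 3.908; τ_3 = 2.815/3.908 = 0.7204 ms.
Total proper time: 9.266 + τ_2 + 0.7204 = 21.49, so τ_2 = 21.49 − 9.986 = 11.50 ms.
γ_2 = 40.13/11.50 = 3.488; β = √(1 − 1/γ²) = √0.9178.

β = 0.958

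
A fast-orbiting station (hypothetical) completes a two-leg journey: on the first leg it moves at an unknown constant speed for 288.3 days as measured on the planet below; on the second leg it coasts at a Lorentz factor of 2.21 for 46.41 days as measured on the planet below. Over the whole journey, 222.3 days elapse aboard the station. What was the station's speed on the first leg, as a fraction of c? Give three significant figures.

β = 0.716

Leg 1: speed unknown; τ_1 = 288.3/γ_1.
Leg 2: γ = 2.21; τ_2 = 46.41/2.210 = 21.00 days.
Total proper time: τ_1 + 21.00 = 222.3, so τ_1 = 222.3 − 21.00 = 201.3 days.
γ_1 = 288.3/201.3 = 1.432; β = √(1 − 1/γ²) = √0.5125.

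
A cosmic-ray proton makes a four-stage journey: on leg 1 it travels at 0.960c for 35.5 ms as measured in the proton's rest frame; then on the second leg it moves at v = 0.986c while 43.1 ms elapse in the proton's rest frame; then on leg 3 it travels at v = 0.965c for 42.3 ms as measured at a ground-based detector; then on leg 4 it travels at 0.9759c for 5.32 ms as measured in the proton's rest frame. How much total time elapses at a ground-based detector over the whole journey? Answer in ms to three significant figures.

Δt = 452 ms

Leg 1: γ = 1/√(1 − 0.960²) = 25/7 ≈ 3.571; Δt_1 = 3.571 × 35.5 = 126.8 ms.
Leg 2: γ = 1/√(1 − 0.986²) = 1/√0.02780 = 5.997; Δt_2 = 5.997 × 43.1 = 258.5 ms.
Leg 3: 42.3 ms is already measured at a ground-based detector.
Leg 4: γ = 1/√(1 − 0.9759²) = 1/√0.04762 = 4.583; Δt_4 = 4.583 × 5.32 = 24.38 ms.
Total: 126.8 + 258.5 + 42.30 + 24.38 ms.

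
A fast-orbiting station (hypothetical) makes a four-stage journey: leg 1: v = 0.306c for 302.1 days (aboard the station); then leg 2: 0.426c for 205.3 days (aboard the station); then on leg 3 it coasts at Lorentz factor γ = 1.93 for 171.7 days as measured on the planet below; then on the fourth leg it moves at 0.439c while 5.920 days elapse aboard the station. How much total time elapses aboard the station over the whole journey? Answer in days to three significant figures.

τ = 602 days

Leg 1: 302.1 days is already measured aboard the station.
Leg 2: 205.3 days is already measured aboard the station.
Leg 3: γ = 1.93; τ_3 = 171.7/1.930 = 88.96 days.
Leg 4: 5.920 days is already measured aboard the station.
Total: 302.1 + 205.3 + 88.96 + 5.920 days.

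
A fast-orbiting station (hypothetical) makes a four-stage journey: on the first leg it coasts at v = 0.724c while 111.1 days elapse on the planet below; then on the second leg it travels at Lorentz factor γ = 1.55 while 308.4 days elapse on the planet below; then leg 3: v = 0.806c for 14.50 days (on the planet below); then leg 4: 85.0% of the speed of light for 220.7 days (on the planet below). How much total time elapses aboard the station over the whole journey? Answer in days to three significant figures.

Leg 1: γ = 1/√(1 − 0.724²) = 1/√0.4758 = 1.450; τ_1 = 111.1/1.450 = 76.64 days.
Leg 2: γ = 1.55; τ_2 = 308.4/1.550 = 199.0 days.
Leg 3: γ = 1/√(1 − 0.806²) = 1/√0.3504 = 1.689; τ_3 = 14.50/1.689 = 8.583 days.
Leg 4: β = 0.850; γ = 1/√(1 − 0.850²) = 1/√0.2775 = 1.898; τ_4 = 220.7/1.898 = 116.3 days.
Total: 76.64 + 199.0 + 8.583 + 116.3 days.

τ = 400 days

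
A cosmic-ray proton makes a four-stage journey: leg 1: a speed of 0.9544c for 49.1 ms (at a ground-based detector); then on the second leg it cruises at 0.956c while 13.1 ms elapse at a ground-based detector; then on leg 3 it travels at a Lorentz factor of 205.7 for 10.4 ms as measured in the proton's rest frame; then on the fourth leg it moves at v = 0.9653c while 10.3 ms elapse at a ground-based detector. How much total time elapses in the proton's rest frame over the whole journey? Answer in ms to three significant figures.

τ = 31.6 ms

Leg 1: γ = 1/√(1 − 0.9544²) = 1/√0.08912 = 3.350; τ_1 = 49.1/3.350 = 14.66 ms.
Leg 2: γ = 1/√(1 − 0.956²) = 1/√0.08606 = 3.409; τ_2 = 13.1/3.409 = 3.843 ms.
Leg 3: 10.4 ms is already measured in the proton's rest frame.
Leg 4: γ = 1/√(1 − 0.9653²) = 1/√0.06820 = 3.829; τ_4 = 10.3/3.829 = 2.690 ms.
Total: 14.66 + 3.843 + 10.40 + 2.690 ms.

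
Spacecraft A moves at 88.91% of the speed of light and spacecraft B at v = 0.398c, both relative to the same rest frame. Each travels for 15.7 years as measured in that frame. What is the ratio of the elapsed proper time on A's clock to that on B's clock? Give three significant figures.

τ_A/τ_B = 0.499

A: β = 0.8891; γ = 1/√(1 − 0.8891²) = 1/√0.2095 = 2.185. B: γ = 1/√(1 − 0.398²) = 1/√0.8416 = 1.090.
τ_A/τ_B = γ_B/γ_A = 1.090/2.185 = 0.4989, so τ_A/τ_B = 0.4989.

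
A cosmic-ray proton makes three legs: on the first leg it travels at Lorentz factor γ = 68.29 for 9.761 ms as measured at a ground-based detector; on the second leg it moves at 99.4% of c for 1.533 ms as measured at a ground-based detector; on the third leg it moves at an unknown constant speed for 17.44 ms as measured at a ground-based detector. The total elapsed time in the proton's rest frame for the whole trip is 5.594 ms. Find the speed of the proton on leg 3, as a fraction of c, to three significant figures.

β = 0.953

Leg 1: γ = 68.29; τ_1 = 9.761/68.29 = 0.1429 ms.
Leg 2: β = 0.994; γ = 1/√(1 − 0.994²) = 1/√0.01196 = 9.142; τ_2 = 1.533/9.142 = 0.1677 ms.
Leg 3: speed unknown; τ_3 = 17.44/γ_3.
Total proper time: 0.1429 + 0.1677 + τ_3 = 5.594, so τ_3 = 5.594 − 0.3106 = 5.283 ms.
γ_3 = 17.44/5.283 = 3.301; β = √(1 − 1/γ²) = √0.9082.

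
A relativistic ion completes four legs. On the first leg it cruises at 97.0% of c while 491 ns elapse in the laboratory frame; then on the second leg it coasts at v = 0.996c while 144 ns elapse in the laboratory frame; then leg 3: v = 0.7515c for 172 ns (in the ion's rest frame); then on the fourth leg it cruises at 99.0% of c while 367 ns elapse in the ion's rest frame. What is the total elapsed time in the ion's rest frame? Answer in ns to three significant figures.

Leg 1: β = 0.970; γ = 1/√(1 − 0.970²) = 1/√0.05910 = 4.113; τ_1 = 491/4.113 = 119.4 ns.
Leg 2: γ = 1/√(1 − 0.996²) = 1/√0.007984 = 11.19; τ_2 = 144/11.19 = 12.87 ns.
Leg 3: 172 ns is already measured in the ion's rest frame.
Leg 4: 367 ns is already measured in the ion's rest frame.
Total: 119.4 + 12.87 + 172.0 + 367.0 ns.

τ = 671 ns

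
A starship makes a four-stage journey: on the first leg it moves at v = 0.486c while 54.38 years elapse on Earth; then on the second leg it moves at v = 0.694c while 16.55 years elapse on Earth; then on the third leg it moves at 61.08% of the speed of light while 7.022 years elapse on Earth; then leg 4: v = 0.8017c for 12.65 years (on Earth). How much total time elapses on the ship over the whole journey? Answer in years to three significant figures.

Leg 1: γ = 1/√(1 − 0.486²) = 1/√0.7638 = 1.144; τ_1 = 54.38/1.144 = 47.53 years.
Leg 2: γ = 1/√(1 − 0.694²) = 1/√0.5184 = 1.389; τ_2 = 16.55/1.389 = 11.92 years.
Leg 3: β = 0.6108; γ = 1/√(1 − 0.6108²) = 1/√0.6269 = 1.263; τ_3 = 7.022/1.263 = 5.560 years.
Leg 4: γ = 1/√(1 − 0.8017²) = 1/√0.3573 = 1.673; τ_4 = 12.65/1.673 = 7.561 years.
Total: 47.53 + 11.92 + 5.560 + 7.561 years.

τ = 72.6 years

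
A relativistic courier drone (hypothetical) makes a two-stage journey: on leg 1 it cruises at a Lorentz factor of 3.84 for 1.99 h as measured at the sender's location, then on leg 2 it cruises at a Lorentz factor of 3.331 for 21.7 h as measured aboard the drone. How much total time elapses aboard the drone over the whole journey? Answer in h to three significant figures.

τ = 22.2 h

Leg 1: γ = 3.84; τ_1 = 1.99/3.840 = 0.5182 h.
Leg 2: 21.7 h is already measured aboard the drone.
Total: 0.5182 + 21.70 h.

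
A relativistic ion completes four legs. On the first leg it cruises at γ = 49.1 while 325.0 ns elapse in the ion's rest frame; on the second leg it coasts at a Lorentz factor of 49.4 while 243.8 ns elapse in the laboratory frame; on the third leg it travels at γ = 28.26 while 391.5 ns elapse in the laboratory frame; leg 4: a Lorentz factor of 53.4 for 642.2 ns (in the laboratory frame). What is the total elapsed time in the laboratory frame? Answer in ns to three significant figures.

Δt = 1.72×10⁴ ns

Leg 1: γ = 49.1; Δt_1 = 49.10 × 325.0 = 1.596×10⁴ ns.
Leg 2: 243.8 ns is already measured in the laboratory frame.
Leg 3: 391.5 ns is already measured in the laboratory frame.
Leg 4: 642.2 ns is already measured in the laboratory frame.
Total: 1.596×10⁴ + 243.8 + 391.5 + 642.2 ns.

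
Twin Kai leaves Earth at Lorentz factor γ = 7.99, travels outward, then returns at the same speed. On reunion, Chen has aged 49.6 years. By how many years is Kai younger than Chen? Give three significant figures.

γ = 7.99
Kai's elapsed proper time: τ = 49.6/7.990 = 6.208 years.
Age gap = Δt − τ = 49.6 − 6.208 years.

Δt − τ = 43.4 years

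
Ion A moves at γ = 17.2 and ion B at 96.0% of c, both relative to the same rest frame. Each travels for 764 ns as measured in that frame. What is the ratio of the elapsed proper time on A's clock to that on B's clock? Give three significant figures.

A: γ = 17.2. B: β = 0.960; γ = 1/√(1 − 0.960²) = 1/√0.07840 = 3.571.
τ_A/τ_B = γ_B/γ_A = 3.571/17.20 = 0.2076, so τ_A/τ_B = 0.2076.

τ_A/τ_B = 0.208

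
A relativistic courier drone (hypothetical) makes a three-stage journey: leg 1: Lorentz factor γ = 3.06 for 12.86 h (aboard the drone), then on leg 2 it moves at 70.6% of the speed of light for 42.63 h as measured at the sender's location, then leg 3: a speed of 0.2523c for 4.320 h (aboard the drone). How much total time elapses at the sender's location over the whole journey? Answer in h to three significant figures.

Leg 1: γ = 3.06; Δt_1 = 3.060 × 12.86 = 39.35 h.
Leg 2: 42.63 h is already measured at the sender's location.
Leg 3: γ = 1/√(1 − 0.2523²) = 1/√0.9363 = 1.033; Δt_3 = 1.033 × 4.320 = 4.464 h.
Total: 39.35 + 42.63 + 4.464 h.

Δt = 86.4 h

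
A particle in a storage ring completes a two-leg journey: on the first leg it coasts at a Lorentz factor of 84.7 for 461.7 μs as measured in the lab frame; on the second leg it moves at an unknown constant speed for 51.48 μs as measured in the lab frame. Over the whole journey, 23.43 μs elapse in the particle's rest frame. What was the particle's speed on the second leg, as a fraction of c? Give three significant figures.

Leg 1: γ = 84.7; τ_1 = 461.7/84.70 = 5.451 μs.
Leg 2: speed unknown; τ_2 = 51.48/γ_2.
Total proper time: 5.451 + τ_2 = 23.43, so τ_2 = 23.43 − 5.451 = 17.98 μs.
γ_2 = 51.48/17.98 = 2.863; β = √(1 − 1/γ²) = √0.8780.

β = 0.937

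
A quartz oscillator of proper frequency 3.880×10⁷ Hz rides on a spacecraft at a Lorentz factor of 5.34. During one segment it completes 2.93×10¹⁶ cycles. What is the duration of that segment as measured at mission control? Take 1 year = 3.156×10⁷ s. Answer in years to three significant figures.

γ = 5.34
Proper time for N cycles: τ = N/f = 2.93×10¹⁶/(3.880×10⁷) = 7.552×10⁸ s = 23.93 years.
Lab-frame duration Δt = γτ = 5.340 × 23.93 = 127.8 years.

Δt = 128 years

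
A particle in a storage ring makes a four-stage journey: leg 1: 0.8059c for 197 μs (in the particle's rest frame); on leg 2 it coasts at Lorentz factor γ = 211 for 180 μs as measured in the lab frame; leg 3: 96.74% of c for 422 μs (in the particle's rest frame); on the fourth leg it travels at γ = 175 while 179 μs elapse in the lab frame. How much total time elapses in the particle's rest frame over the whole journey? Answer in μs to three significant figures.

Leg 1: 197 μs is already measured in the particle's rest frame.
Leg 2: γ = 211; τ_2 = 180/211.0 = 0.8531 μs.
Leg 3: 422 μs is already measured in the particle's rest frame.
Leg 4: γ = 175; τ_4 = 179/175.0 = 1.023 μs.
Total: 197.0 + 0.8531 + 422.0 + 1.023 μs.

τ = 621 μs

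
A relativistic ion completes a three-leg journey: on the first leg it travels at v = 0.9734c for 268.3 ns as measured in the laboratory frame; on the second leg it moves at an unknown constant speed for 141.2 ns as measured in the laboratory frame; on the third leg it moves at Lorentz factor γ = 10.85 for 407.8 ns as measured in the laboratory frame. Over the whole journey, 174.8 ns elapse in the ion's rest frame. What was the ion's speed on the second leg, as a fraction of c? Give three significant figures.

β = 0.844

Leg 1: γ = 1/√(1 − 0.9734²) = 1/√0.05249 = 4.365; τ_1 = 268.3/4.365 = 61.47 ns.
Leg 2: speed unknown; τ_2 = 141.2/γ_2.
Leg 3: γ = 10.85; τ_3 = 407.8/10.85 = 37.59 ns.
Total proper time: 61.47 + τ_2 + 37.59 = 174.8, so τ_2 = 174.8 − 99.06 = 75.74 ns.
γ_2 = 141.2/75.74 = 1.864; β = √(1 − 1/γ²) = √0.7122.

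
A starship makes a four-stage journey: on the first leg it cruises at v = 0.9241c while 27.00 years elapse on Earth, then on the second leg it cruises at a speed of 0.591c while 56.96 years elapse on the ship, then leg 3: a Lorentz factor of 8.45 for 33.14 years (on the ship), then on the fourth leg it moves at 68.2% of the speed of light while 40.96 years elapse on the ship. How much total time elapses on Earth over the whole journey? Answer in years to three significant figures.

Leg 1: 27.00 years is already measured on Earth.
Leg 2: γ = 1/√(1 − 0.591²) = 1/√0.6507 = 1.240; Δt_2 = 1.240 × 56.96 = 70.61 years.
Leg 3: γ = 8.45; Δt_3 = 8.450 × 33.14 = 280.0 years.
Leg 4: β = 0.682; γ = 1/√(1 − 0.682²) = 1/√0.5349 = 1.367; Δt_4 = 1.367 × 40.96 = 56.01 years.
Total: 27.00 + 70.61 + 280.0 + 56.01 years.

Δt = 434 years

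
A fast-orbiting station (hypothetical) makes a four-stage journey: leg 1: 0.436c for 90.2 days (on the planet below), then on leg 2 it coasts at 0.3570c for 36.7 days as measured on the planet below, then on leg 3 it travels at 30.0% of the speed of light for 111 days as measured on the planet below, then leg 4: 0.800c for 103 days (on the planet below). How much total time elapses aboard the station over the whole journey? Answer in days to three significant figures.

τ = 283 days

Leg 1: γ = 1/√(1 − 0.436²) = 1/√0.8099 = 1.111; τ_1 = 90.2/1.111 = 81.18 days.
Leg 2: γ = 1/√(1 − 0.3570²) = 1/√0.8726 = 1.071; τ_2 = 36.7/1.071 = 34.28 days.
Leg 3: β = 0.300; γ = 1/√(1 − 0.300²) = 1/√0.9100 = 1.048; τ_3 = 111/1.048 = 105.9 days.
Leg 4: γ = 1/√(1 − 0.800²) = 5/3 ≈ 1.667; τ_4 = 103/1.667 = 61.80 days.
Total: 81.18 + 34.28 + 105.9 + 61.80 days.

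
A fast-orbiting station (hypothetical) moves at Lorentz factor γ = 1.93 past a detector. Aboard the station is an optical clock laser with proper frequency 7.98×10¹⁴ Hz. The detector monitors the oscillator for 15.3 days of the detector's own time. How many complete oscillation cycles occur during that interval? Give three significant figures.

N = 5.47×10²⁰

γ = 1.93
During 15.3 days of lab time, the oscillator's proper time advances by τ = Δt/γ = 15.3/1.930 = 7.927 days = 6.849×10⁵ s.
N = f × τ = 7.98×10¹⁴ × 6.849×10⁵ = 5.466×10²⁰.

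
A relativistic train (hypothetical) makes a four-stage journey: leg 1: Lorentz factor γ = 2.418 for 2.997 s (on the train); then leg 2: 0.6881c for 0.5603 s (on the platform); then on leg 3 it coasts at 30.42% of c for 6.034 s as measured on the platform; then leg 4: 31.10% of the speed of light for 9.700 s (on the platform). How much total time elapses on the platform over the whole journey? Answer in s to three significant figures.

Leg 1: γ = 2.418; Δt_1 = 2.418 × 2.997 = 7.247 s.
Leg 2: 0.5603 s is already measured on the platform.
Leg 3: 6.034 s is already measured on the platform.
Leg 4: 9.700 s is already measured on the platform.
Total: 7.247 + 0.5603 + 6.034 + 9.700 s.

Δt = 23.5 s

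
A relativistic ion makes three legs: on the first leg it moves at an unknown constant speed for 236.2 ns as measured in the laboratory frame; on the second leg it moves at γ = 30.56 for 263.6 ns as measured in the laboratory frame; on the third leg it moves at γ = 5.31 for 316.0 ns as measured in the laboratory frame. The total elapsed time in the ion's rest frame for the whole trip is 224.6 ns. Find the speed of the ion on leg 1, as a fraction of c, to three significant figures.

β = 0.749

Leg 1: speed unknown; τ_1 = 236.2/γ_1.
Leg 2: γ = 30.56; τ_2 = 263.6/30.56 = 8.626 ns.
Leg 3: γ = 5.31; τ_3 = 316.0/5.310 = 59.51 ns.
Total proper time: τ_1 + 8.626 + 59.51 = 224.6, so τ_1 = 224.6 − 68.14 = 156.5 ns.
γ_1 = 236.2/156.5 = 1.510; β = √(1 − 1/γ²) = √0.5612.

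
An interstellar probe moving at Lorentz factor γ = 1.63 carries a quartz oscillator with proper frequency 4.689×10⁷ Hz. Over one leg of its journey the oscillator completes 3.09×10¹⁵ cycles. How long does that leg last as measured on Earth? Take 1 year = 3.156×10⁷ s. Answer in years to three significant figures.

Δt = 3.40 years

γ = 1.63
Proper time for N cycles: τ = N/f = 3.09×10¹⁵/(4.689×10⁷) = 6.590×10⁷ s = 2.088 years.
Lab-frame duration Δt = γτ = 1.630 × 2.088 = 3.404 years.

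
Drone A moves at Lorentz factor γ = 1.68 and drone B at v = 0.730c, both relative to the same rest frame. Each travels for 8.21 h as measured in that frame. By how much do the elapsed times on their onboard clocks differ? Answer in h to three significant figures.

A: γ = 1.68; τ_A = 8.21/1.680 = 4.887 h.
B: γ = 1/√(1 − 0.730²) = 1/√0.4671 = 1.463; τ_B = 8.21/1.463 = 5.611 h.

|τ_A − τ_B| = 0.724 h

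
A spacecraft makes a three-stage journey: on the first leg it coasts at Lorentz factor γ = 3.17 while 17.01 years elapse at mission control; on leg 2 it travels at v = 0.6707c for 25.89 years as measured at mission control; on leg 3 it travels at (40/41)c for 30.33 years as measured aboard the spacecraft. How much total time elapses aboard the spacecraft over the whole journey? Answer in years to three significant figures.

Leg 1: γ = 3.17; τ_1 = 17.01/3.170 = 5.366 years.
Leg 2: γ = 1/√(1 − 0.6707²) = 1/√0.5502 = 1.348; τ_2 = 25.89/1.348 = 19.20 years.
Leg 3: 30.33 years is already measured aboard the spacecraft.
Total: 5.366 + 19.20 + 30.33 years.

τ = 54.9 years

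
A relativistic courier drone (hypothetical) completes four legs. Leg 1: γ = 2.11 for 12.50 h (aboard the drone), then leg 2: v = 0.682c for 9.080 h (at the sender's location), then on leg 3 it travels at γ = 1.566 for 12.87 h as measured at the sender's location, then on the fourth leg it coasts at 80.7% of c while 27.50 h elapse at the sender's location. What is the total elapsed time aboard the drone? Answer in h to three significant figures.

Leg 1: 12.50 h is already measured aboard the drone.
Leg 2: γ = 1/√(1 − 0.682²) = 1/√0.5349 = 1.367; τ_2 = 9.080/1.367 = 6.641 h.
Leg 3: γ = 1.566; τ_3 = 12.87/1.566 = 8.218 h.
Leg 4: β = 0.807; γ = 1/√(1 − 0.807²) = 1/√0.3488 = 1.693; τ_4 = 27.50/1.693 = 16.24 h.
Total: 12.50 + 6.641 + 8.218 + 16.24 h.

τ = 43.6 h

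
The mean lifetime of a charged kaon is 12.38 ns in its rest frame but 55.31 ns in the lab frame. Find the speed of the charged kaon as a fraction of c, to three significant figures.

γ = Δt/τ₀ = 55.31/12.38 = 4.468
β = √(1 − 1/γ²) = √(1 − 0.05010) = √0.9499

β = 0.975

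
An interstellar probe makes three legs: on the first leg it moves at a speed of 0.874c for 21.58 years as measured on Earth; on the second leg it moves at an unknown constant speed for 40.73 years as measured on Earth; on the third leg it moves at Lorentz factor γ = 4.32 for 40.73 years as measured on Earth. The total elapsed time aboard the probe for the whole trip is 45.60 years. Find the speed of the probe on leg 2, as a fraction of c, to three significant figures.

β = 0.776

Leg 1: γ = 1/√(1 − 0.874²) = 1/√0.2361 = 2.058; τ_1 = 21.58/2.058 = 10.49 years.
Leg 2: speed unknown; τ_2 = 40.73/γ_2.
Leg 3: γ = 4.32; τ_3 = 40.73/4.320 = 9.428 years.
Total proper time: 10.49 + τ_2 + 9.428 = 45.60, so τ_2 = 45.60 − 19.91 = 25.69 years.
γ_2 = 40.73/25.69 = 1.586; β = √(1 − 1/γ²) = √0.6023.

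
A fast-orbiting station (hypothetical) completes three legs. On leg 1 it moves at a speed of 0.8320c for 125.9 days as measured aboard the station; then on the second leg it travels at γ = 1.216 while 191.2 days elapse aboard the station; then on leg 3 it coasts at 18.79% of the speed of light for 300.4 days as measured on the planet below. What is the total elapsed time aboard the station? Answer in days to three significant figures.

τ = 612 days

Leg 1: 125.9 days is already measured aboard the station.
Leg 2: 191.2 days is already measured aboard the station.
Leg 3: β = 0.1879; γ = 1/√(1 − 0.1879²) = 1/√0.9647 = 1.018; τ_3 = 300.4/1.018 = 295.0 days.
Total: 125.9 + 191.2 + 295.0 days.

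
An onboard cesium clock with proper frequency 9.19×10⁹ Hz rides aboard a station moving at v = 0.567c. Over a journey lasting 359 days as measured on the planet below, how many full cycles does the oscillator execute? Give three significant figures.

γ = 1/√(1 − 0.567²) = 1/√0.6785 = 1.214
The oscillator's own cycle count is N = f × τ where τ is the proper time aboard the station. τ = Δt/γ = 359/1.214 = 295.7 days = 2.555×10⁷ s.
N = 9.19×10⁹ × 2.555×10⁷ = 2.348×10¹⁷.

N = 2.35×10¹⁷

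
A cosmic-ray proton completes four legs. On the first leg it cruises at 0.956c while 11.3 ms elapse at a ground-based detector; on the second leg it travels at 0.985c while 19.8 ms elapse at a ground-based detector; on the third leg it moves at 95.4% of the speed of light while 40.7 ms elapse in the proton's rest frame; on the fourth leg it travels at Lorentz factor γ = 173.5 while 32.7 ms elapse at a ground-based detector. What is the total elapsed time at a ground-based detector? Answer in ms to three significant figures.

Leg 1: 11.3 ms is already measured at a ground-based detector.
Leg 2: 19.8 ms is already measured at a ground-based detector.
Leg 3: β = 0.954; γ = 1/√(1 − 0.954²) = 1/√0.08988 = 3.335; Δt_3 = 3.335 × 40.7 = 135.8 ms.
Leg 4: 32.7 ms is already measured at a ground-based detector.
Total: 11.30 + 19.80 + 135.8 + 32.70 ms.

Δt = 200 ms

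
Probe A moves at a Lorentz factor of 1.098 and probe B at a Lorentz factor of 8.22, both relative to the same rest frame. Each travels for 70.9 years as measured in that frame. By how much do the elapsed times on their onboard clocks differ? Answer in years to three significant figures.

|τ_A − τ_B| = 55.9 years

A: γ = 1.098; τ_A = 70.9/1.098 = 64.57 years.
B: γ = 8.22; τ_B = 70.9/8.220 = 8.625 years.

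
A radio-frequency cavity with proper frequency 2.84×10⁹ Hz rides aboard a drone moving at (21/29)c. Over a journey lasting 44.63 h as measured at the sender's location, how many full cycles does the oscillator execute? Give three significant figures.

N = 3.15×10¹⁴

γ = 1/√(1 − (21/29)²) = 29/20 = 1.450
The oscillator's own cycle count is N = f × τ where τ is the proper time aboard the drone. τ = Δt/γ = 44.63/1.450 = 30.78 h = 1.108×10⁵ s.
N = 2.84×10⁹ × 1.108×10⁵ = 3.147×10¹⁴.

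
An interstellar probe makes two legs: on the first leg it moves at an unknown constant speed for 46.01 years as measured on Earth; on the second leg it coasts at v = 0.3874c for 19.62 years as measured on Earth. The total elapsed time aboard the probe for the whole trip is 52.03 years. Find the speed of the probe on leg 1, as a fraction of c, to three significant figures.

β = 0.675

Leg 1: speed unknown; τ_1 = 46.01/γ_1.
Leg 2: γ = 1/√(1 − 0.3874²) = 1/√0.8499 = 1.085; τ_2 = 19.62/1.085 = 18.09 years.
Total proper time: τ_1 + 18.09 = 52.03, so τ_1 = 52.03 − 18.09 = 33.94 years.
γ_1 = 46.01/33.94 = 1.356; β = √(1 − 1/γ²) = √0.4558.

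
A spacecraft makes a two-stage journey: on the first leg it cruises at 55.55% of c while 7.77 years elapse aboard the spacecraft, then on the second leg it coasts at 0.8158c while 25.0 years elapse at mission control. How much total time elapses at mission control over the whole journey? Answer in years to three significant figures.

Leg 1: β = 0.5555; γ = 1/√(1 − 0.5555²) = 1/√0.6914 = 1.203; Δt_1 = 1.203 × 7.77 = 9.344 years.
Leg 2: 25.0 years is already measured at mission control.
Total: 9.344 + 25.00 years.

Δt = 34.3 years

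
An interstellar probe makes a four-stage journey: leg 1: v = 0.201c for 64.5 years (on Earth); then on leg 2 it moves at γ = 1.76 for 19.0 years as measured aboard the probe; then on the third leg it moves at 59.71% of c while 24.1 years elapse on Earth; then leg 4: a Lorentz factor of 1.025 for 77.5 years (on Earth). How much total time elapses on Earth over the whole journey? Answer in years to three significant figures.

Δt = 200 years

Leg 1: 64.5 years is already measured on Earth.
Leg 2: γ = 1.76; Δt_2 = 1.760 × 19.0 = 33.44 years.
Leg 3: 24.1 years is already measured on Earth.
Leg 4: 77.5 years is already measured on Earth.
Total: 64.50 + 33.44 + 24.10 + 77.50 years.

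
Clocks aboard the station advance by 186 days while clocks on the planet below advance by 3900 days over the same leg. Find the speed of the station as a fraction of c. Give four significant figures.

The proper time is measured aboard the station (both events occur at the station's location); Δt is measured on the planet below. γ = Δt/τ = 3900/186 = 20.97.
β = √(1 − 1/γ²) = √(1 − 0.002275) = √0.9977

v = 0.9989c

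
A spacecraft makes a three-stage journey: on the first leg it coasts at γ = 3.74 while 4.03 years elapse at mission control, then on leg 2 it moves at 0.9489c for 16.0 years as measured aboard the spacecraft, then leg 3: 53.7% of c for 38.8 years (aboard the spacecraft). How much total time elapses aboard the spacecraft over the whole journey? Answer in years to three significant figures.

τ = 55.9 years

Leg 1: γ = 3.74; τ_1 = 4.03/3.740 = 1.078 years.
Leg 2: 16.0 years is already measured aboard the spacecraft.
Leg 3: 38.8 years is already measured aboard the spacecraft.
Total: 1.078 + 16.00 + 38.80 years.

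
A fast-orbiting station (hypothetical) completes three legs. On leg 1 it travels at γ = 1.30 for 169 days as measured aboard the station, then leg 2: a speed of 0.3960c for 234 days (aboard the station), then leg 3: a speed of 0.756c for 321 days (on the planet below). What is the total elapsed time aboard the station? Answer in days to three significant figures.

Leg 1: 169 days is already measured aboard the station.
Leg 2: 234 days is already measured aboard the station.
Leg 3: γ = 1/√(1 − 0.756²) = 1/√0.4285 = 1.528; τ_3 = 321/1.528 = 210.1 days.
Total: 169.0 + 234.0 + 210.1 days.

τ = 613 days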